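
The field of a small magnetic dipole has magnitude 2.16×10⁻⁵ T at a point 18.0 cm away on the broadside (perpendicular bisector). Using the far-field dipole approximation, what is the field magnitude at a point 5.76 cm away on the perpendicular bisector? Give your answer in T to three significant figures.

B ≈ 6.59×10⁻⁴ T

Dipole fields scale as 1/r³ in the far field; the geometry is the same at both points.
B₂ = B₁ · (r₁/r₂)³ = 2.16×10⁻⁵ · (18.0/5.76)³.
(r₁/r₂)³ = (3.125)³ = 30.52.
B₂ ≈ 6.592×10⁻⁴ T.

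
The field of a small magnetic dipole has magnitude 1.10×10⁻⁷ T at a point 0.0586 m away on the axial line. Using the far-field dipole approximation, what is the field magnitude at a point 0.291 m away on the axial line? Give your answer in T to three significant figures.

Dipole fields scale as 1/r³ in the far field; the geometry is the same at both points.
B₂ = B₁ · (r₁/r₂)³ = 1.10×10⁻⁷ · (0.0586/0.291)³.
(r₁/r₂)³ = (0.2014)³ = 0.008166.
B₂ ≈ 8.983×10⁻¹⁰ T.

B ≈ 8.98×10⁻¹⁰ T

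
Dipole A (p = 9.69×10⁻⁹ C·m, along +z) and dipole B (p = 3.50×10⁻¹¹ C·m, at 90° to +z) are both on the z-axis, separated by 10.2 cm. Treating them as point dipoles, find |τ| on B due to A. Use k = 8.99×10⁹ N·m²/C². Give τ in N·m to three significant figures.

τ ≈ 5.75×10⁻⁶ N·m

The second dipole sits on the axis of the first, so the field there is axial: E₁ = 2kp₁/r³ along +z.
E₁ = 2(8.99×10⁹)(9.69×10⁻⁹)/(0.102)³ = 1.642×10⁵ N/C.
Torque on the second dipole: τ = p₂ E₁ sinθ.
τ = (3.50×10⁻¹¹)(1.642×10⁵)·sin90° = 5.746×10⁻⁶ N·m.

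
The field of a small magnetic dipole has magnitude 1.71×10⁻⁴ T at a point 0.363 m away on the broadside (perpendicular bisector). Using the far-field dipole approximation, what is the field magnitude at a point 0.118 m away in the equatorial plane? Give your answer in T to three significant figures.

Dipole fields scale as 1/r³ in the far field; the geometry is the same at both points.
B₂ = B₁ · (r₁/r₂)³ = 1.71×10⁻⁴ · (0.363/0.118)³.
(r₁/r₂)³ = (3.076)³ = 29.11.
B₂ ≈ 0.004978 T.

B ≈ 0.00498 T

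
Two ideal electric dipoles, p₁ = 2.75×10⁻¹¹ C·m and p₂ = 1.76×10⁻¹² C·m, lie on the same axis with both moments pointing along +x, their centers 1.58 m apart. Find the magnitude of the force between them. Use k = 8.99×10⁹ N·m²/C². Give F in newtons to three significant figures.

F ≈ 4.19×10⁻¹³ N

On-axis field of dipole 1 at distance r: E = 2kp₁/r³. Force on dipole 2 is F = p₂·dE/dr (gradient along axis).
dE/dr = −6kp₁/r⁴, so |F| = 6kp₁p₂/r⁴ (attractive for aligned moments).
F = 6(8.99×10⁹)(2.75×10⁻¹¹)(1.76×10⁻¹²)/(1.58)⁴ = 4.189×10⁻¹³ N.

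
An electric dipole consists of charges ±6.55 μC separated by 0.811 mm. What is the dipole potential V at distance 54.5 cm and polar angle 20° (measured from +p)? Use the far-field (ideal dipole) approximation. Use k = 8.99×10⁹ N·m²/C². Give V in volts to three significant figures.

Dipole moment p = qd = (6.55×10⁻⁶ C)(8.11×10⁻⁴ m) = 5.312×10⁻⁹ C·m.
The dipole potential is V = kp cosθ / r².
V = (8.99×10⁹)(5.312×10⁻⁹)·cos20° / (0.545)² = 151.1 V.

V ≈ 151 V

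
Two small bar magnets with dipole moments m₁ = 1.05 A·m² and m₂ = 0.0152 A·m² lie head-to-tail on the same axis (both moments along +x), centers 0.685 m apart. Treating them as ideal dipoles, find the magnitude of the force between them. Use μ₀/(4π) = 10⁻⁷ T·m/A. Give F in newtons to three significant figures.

On-axis B of dipole 1: B = (μ₀/4π)·2m₁/r³. Force on dipole 2: F = m₂·dB/dr.
dB/dr = −(μ₀/4π)·6m₁/r⁴, so |F| = (μ₀/4π)·6m₁m₂/r⁴.
F = 6(10⁻⁷)(1.05)(0.0152)/(0.685)⁴ = 4.349×10⁻⁸ N.

F ≈ 4.35×10⁻⁸ N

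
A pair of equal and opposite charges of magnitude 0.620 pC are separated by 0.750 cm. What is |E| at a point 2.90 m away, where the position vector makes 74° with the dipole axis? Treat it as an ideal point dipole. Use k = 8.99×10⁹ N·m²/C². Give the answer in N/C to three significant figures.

Dipole moment p = qd = (6.20×10⁻¹³ C)(0.00750 m) = 4.65×10⁻¹⁵ C·m.
At angle θ the dipole field magnitude is E = (kp/r³)·√(1 + 3cos²θ).
kp/r³ = (8.99×10⁹)(4.65×10⁻¹⁵) / (2.90)³ = 1.714×10⁻⁶ N/C.
√(1 + 3cos²74°) = √(1 + 3·0.0760) = √1.2279 ≈ 1.1081.
E ≈ 1.714×10⁻⁶ × 1.108 = 1.899×10⁻⁶ N/C.

E ≈ 1.90×10⁻⁶ N/C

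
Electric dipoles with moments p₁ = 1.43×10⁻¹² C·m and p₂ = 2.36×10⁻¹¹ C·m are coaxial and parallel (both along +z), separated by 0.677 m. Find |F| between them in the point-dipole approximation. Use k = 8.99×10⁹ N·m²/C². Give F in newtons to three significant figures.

On-axis field of dipole 1 at distance r: E = 2kp₁/r³. Force on dipole 2 is F = p₂·dE/dr (gradient along axis).
dE/dr = −6kp₁/r⁴, so |F| = 6kp₁p₂/r⁴ (attractive for aligned moments).
F = 6(8.99×10⁹)(1.43×10⁻¹²)(2.36×10⁻¹¹)/(0.677)⁴ = 8.666×10⁻¹² N.

F ≈ 8.67×10⁻¹² N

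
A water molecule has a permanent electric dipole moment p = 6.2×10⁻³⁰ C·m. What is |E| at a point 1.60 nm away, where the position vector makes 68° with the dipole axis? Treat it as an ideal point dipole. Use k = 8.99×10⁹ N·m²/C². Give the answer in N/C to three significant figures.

E ≈ 1.62×10⁷ N/C

At angle θ the dipole field magnitude is E = (kp/r³)·√(1 + 3cos²θ).
kp/r³ = (8.99×10⁹)(6.20×10⁻³⁰) / (1.60×10⁻⁹)³ = 1.361×10⁷ N/C.
√(1 + 3cos²68°) = √(1 + 3·0.1403) = √1.4210 ≈ 1.1921.
E ≈ 1.361×10⁷ × 1.192 = 1.622×10⁷ N/C.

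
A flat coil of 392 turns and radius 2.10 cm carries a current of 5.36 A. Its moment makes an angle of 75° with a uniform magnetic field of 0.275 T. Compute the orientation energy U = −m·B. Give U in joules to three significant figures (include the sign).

U ≈ -0.207 J

m = NIA = NIπa² = 392·(5.36)·π·(0.0210)² = 2.911 A·m².
U = −m·B = −mB cosθ.
U = −(2.911)(0.275)·cos75° = -0.2072 J.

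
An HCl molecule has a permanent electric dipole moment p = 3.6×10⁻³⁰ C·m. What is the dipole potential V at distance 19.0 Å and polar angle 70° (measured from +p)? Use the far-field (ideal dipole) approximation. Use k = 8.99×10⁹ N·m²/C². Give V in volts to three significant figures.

V ≈ 0.00307 V

The dipole potential is V = kp cosθ / r².
V = (8.99×10⁹)(3.60×10⁻³⁰)·cos70° / (1.90×10⁻⁹)² = 0.003066 V.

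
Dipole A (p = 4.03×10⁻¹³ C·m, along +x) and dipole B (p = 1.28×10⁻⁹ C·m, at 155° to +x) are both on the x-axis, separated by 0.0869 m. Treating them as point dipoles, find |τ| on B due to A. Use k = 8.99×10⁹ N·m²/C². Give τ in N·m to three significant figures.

τ ≈ 5.97×10⁻⁹ N·m

The second dipole sits on the axis of the first, so the field there is axial: E₁ = 2kp₁/r³ along +x.
E₁ = 2(8.99×10⁹)(4.03×10⁻¹³)/(0.0869)³ = 11.04 N/C.
Torque on the second dipole: τ = p₂ E₁ sinθ.
τ = (1.28×10⁻⁹)(11.04)·sin155° = 5.973×10⁻⁹ N·m.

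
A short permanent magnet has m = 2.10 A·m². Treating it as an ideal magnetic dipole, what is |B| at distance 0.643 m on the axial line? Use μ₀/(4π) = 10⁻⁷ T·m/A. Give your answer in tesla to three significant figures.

On axis B = (μ₀/4π)·2m/r³.
B = 2·(10⁻⁷)·(2.10) / (0.643)³ = 1.580×10⁻⁶ T.

B ≈ 1.58×10⁻⁶ T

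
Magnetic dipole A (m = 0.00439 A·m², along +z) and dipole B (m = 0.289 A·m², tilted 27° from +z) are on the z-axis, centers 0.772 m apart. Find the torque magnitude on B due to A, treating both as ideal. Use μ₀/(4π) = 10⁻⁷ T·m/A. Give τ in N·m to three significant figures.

Dipole B is on the axis of dipole A, so B₁ there is axial: B₁ = (μ₀/4π)·2m₁/r³ along +z.
B₁ = 2(10⁻⁷)(0.00439)/(0.772)³ = 1.908×10⁻⁹ T.
τ = m₂ B₁ sinθ.
τ = (0.289)(1.908×10⁻⁹)·sin27° = 2.504×10⁻¹⁰ N·m.

τ ≈ 2.50×10⁻¹⁰ N·m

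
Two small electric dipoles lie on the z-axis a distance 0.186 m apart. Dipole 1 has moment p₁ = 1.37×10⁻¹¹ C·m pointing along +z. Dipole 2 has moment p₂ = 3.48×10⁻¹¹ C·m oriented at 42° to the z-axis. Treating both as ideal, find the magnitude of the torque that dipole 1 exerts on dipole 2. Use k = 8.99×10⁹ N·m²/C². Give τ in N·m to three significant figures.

The second dipole sits on the axis of the first, so the field there is axial: E₁ = 2kp₁/r³ along +z.
E₁ = 2(8.99×10⁹)(1.37×10⁻¹¹)/(0.186)³ = 38.28 N/C.
Torque on the second dipole: τ = p₂ E₁ sinθ.
τ = (3.48×10⁻¹¹)(38.28)·sin42° = 8.914×10⁻¹⁰ N·m.

τ ≈ 8.91×10⁻¹⁰ N·m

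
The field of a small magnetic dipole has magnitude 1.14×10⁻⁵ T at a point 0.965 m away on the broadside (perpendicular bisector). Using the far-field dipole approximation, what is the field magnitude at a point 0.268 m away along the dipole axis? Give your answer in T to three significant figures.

Dipole fields scale as 1/r³ in the far field.
The axial field is twice the equatorial field at the same r, so the geometry factor is 2/1.
B₂ = B₁ · (2/1) · (r₁/r₂)³ = 1.14×10⁻⁵ · 2 · (0.965/0.268)³.
(r₁/r₂)³ = (3.601)³ = 46.69.
B₂ ≈ 0.001064 T.

B ≈ 0.00106 T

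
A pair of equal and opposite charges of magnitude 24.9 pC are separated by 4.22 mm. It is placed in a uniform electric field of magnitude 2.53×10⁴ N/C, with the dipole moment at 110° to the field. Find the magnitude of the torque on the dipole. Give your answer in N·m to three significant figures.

Dipole moment p = qd = (2.49×10⁻¹¹ C)(0.00422 m) = 1.051×10⁻¹³ C·m.
Torque on an electric dipole: τ = pE sinθ.
τ = (1.051×10⁻¹³)(2.53×10⁴)·sin110° = 2.499×10⁻⁹ N·m.

τ ≈ 2.50×10⁻⁹ N·m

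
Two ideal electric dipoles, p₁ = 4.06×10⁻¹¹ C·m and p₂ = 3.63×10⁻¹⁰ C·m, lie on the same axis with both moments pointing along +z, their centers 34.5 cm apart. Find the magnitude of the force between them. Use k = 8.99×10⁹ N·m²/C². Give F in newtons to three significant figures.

On-axis field of dipole 1 at distance r: E = 2kp₁/r³. Force on dipole 2 is F = p₂·dE/dr (gradient along axis).
dE/dr = −6kp₁/r⁴, so |F| = 6kp₁p₂/r⁴ (attractive for aligned moments).
F = 6(8.99×10⁹)(4.06×10⁻¹¹)(3.63×10⁻¹⁰)/(0.345)⁴ = 5.611×10⁻⁸ N.

F ≈ 5.61×10⁻⁸ N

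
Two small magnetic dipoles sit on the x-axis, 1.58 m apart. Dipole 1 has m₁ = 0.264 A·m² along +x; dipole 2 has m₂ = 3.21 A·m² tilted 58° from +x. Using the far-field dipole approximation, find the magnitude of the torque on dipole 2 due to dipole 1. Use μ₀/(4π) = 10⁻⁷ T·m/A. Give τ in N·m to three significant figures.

Dipole B is on the axis of dipole A, so B₁ there is axial: B₁ = (μ₀/4π)·2m₁/r³ along +x.
B₁ = 2(10⁻⁷)(0.264)/(1.58)³ = 1.339×10⁻⁸ T.
τ = m₂ B₁ sinθ.
τ = (3.21)(1.339×10⁻⁸)·sin58° = 3.644×10⁻⁸ N·m.

τ ≈ 3.64×10⁻⁸ N·m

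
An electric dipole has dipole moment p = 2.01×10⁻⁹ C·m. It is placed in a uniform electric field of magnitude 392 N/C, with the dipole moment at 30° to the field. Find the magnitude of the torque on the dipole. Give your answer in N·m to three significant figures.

τ ≈ 3.94×10⁻⁷ N·m

Torque on an electric dipole: τ = pE sinθ.
τ = (2.01×10⁻⁹)(392)·sin30° = 3.940×10⁻⁷ N·m.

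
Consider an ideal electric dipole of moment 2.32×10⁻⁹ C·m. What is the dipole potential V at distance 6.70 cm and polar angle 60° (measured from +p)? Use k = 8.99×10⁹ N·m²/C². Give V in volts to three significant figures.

The dipole potential is V = kp cosθ / r².
V = (8.99×10⁹)(2.32×10⁻⁹)·cos60° / (0.0670)² = 2323 V.

V ≈ 2320 V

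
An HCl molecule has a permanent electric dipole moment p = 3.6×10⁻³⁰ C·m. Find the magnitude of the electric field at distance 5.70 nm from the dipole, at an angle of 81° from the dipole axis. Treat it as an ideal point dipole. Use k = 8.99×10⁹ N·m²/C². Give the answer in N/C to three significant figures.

E ≈ 1.81×10⁵ N/C

At angle θ the dipole field magnitude is E = (kp/r³)·√(1 + 3cos²θ).
kp/r³ = (8.99×10⁹)(3.60×10⁻³⁰) / (5.70×10⁻⁹)³ = 1.748×10⁵ N/C.
√(1 + 3cos²81°) = √(1 + 3·0.0245) = √1.0734 ≈ 1.0361.
E ≈ 1.748×10⁵ × 1.036 = 1.811×10⁵ N/C.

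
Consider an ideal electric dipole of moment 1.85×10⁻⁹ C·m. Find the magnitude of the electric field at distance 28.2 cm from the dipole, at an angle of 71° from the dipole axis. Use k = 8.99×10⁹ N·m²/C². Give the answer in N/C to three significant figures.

E ≈ 851 N/C

At angle θ the dipole field magnitude is E = (kp/r³)·√(1 + 3cos²θ).
kp/r³ = (8.99×10⁹)(1.85×10⁻⁹) / (0.282)³ = 741.6 N/C.
√(1 + 3cos²71°) = √(1 + 3·0.1060) = √1.3180 ≈ 1.1480.
E ≈ 741.6 × 1.148 = 851.4 N/C.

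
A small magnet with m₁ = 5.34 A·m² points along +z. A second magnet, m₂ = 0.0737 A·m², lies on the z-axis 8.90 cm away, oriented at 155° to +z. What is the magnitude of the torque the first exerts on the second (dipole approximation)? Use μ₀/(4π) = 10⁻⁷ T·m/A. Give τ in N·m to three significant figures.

Dipole B is on the axis of dipole A, so B₁ there is axial: B₁ = (μ₀/4π)·2m₁/r³ along +z.
B₁ = 2(10⁻⁷)(5.34)/(0.0890)³ = 0.001515 T.
τ = m₂ B₁ sinθ.
τ = (0.0737)(0.001515)·sin155° = 4.719×10⁻⁵ N·m.

τ ≈ 4.72×10⁻⁵ N·m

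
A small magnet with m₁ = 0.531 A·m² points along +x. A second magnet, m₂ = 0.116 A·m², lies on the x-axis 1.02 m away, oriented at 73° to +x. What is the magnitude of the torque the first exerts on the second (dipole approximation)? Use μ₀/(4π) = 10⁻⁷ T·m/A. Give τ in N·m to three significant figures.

τ ≈ 1.11×10⁻⁸ N·m

Dipole B is on the axis of dipole A, so B₁ there is axial: B₁ = (μ₀/4π)·2m₁/r³ along +x.
B₁ = 2(10⁻⁷)(0.531)/(1.02)³ = 1.001×10⁻⁷ T.
τ = m₂ B₁ sinθ.
τ = (0.116)(1.001×10⁻⁷)·sin73° = 1.110×10⁻⁸ N·m.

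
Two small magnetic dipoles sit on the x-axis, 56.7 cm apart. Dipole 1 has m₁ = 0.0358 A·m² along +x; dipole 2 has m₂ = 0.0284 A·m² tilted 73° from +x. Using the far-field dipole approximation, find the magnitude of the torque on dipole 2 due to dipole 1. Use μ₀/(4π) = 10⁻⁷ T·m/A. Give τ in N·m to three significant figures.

Dipole B is on the axis of dipole A, so B₁ there is axial: B₁ = (μ₀/4π)·2m₁/r³ along +x.
B₁ = 2(10⁻⁷)(0.0358)/(0.567)³ = 3.928×10⁻⁸ T.
τ = m₂ B₁ sinθ.
τ = (0.0284)(3.928×10⁻⁸)·sin73° = 1.067×10⁻⁹ N·m.

τ ≈ 1.07×10⁻⁹ N·m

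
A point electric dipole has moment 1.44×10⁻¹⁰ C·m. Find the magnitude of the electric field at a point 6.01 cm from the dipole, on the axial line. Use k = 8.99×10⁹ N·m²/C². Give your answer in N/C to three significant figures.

E ≈ 1.19×10⁴ N/C

On the dipole axis E = 2kp/r³.
E = 2·(8.99×10⁹)(1.44×10⁻¹⁰) / (0.0601)³ = 1.193×10⁴ N/C.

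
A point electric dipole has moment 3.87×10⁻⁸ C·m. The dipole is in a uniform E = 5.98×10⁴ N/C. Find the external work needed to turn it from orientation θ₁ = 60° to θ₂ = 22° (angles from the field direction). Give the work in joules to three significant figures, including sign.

W_ext = ΔU = U(θ₂) − U(θ₁) = −pE cosθ₂ − (−pE cosθ₁) = pE(cosθ₁ − cosθ₂).
W = (3.87×10⁻⁸)(5.98×10⁴)·(cos60° − cos22°) = (0.002314)·(-0.4272) = -9.886×10⁻⁴ J.

W ≈ -9.89×10⁻⁴ J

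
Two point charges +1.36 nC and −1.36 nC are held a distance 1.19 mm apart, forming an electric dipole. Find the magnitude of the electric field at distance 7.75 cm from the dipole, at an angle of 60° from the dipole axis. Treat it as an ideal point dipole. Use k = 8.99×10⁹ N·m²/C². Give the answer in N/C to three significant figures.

E ≈ 41.3 N/C

Dipole moment p = qd = (1.36×10⁻⁹ C)(0.00119 m) = 1.618×10⁻¹² C·m.
At angle θ the dipole field magnitude is E = (kp/r³)·√(1 + 3cos²θ).
kp/r³ = (8.99×10⁹)(1.618×10⁻¹²) / (0.0775)³ = 31.25 N/C.
√(1 + 3cos²60°) = √(1 + 3·0.2500) = √1.7500 ≈ 1.3229.
E ≈ 31.25 × 1.323 = 41.34 N/C.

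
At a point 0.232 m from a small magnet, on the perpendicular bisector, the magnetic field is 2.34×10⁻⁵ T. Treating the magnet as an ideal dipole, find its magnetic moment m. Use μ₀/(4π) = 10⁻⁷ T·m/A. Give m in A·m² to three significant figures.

m ≈ 2.92 A·m²

In the equatorial plane B = (μ₀/4π)·m/r³, so m = Br³·4π/(μ₀).
m = (2.34×10⁻⁵)·(0.232)³ / (10⁻⁷) = 2.922 A·m².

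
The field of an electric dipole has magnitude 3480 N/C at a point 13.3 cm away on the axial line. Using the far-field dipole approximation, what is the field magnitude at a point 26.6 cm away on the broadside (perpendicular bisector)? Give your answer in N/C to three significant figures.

Dipole fields scale as 1/r³ in the far field.
The axial field is twice the equatorial field at the same r, so the geometry factor is 1/2.
E₂ = E₁ · (1/2) · (r₁/r₂)³ = 3480 · 0.5 · (13.3/26.6)³.
(r₁/r₂)³ = (0.5)³ = 0.125.
E₂ ≈ 217.5 N/C.

E ≈ 218 N/C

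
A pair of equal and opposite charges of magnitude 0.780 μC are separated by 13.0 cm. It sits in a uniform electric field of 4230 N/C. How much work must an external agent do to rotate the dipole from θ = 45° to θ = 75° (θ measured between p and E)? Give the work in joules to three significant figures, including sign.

W ≈ 1.92×10⁻⁴ J

Dipole moment p = qd = (7.80×10⁻⁷ C)(0.130 m) = 1.014×10⁻⁷ C·m.
W_ext = ΔU = U(θ₂) − U(θ₁) = −pE cosθ₂ − (−pE cosθ₁) = pE(cosθ₁ − cosθ₂).
W = (1.014×10⁻⁷)(4230)·(cos45° − cos75°) = (4.289×10⁻⁴)·(+0.4483) = 1.923×10⁻⁴ J.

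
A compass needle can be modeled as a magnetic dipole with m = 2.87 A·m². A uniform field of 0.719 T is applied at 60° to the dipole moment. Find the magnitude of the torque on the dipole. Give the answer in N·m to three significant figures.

Torque on a magnetic dipole: τ = mB sinθ.
τ = (2.87)(0.719)·sin60° = 1.787 N·m.

τ ≈ 1.79 N·m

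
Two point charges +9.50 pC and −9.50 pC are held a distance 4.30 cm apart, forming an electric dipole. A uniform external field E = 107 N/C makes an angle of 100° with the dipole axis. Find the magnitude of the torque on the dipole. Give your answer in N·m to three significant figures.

Dipole moment p = qd = (9.50×10⁻¹² C)(0.0430 m) = 4.085×10⁻¹³ C·m.
Torque on an electric dipole: τ = pE sinθ.
τ = (4.085×10⁻¹³)(107)·sin100° = 4.305×10⁻¹¹ N·m.

τ ≈ 4.30×10⁻¹¹ N·m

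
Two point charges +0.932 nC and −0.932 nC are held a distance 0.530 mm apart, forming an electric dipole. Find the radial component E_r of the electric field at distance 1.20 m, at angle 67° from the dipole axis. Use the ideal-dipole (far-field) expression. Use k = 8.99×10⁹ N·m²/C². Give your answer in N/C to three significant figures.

Dipole moment p = qd = (9.32×10⁻¹⁰ C)(5.30×10⁻⁴ m) = 4.94×10⁻¹³ C·m.
For a dipole, E_r = (2kp cosθ)/r³.
kp/r³ = (8.99×10⁹)(4.94×10⁻¹³)/(1.20)³ = 0.002570 N/C.
E_r = 2·0.002570·cos67° = 0.002008 N/C.

E_r ≈ 0.00201 N/C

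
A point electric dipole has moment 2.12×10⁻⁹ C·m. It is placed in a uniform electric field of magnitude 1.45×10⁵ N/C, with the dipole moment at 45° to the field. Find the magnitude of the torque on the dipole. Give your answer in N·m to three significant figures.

τ ≈ 2.17×10⁻⁴ N·m

Torque on an electric dipole: τ = pE sinθ.
τ = (2.12×10⁻⁹)(1.45×10⁵)·sin45° = 2.174×10⁻⁴ N·m.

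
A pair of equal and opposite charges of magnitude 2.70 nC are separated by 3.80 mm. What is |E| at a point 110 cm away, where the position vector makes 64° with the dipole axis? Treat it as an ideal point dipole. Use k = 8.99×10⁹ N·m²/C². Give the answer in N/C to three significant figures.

E ≈ 0.0870 N/C

Dipole moment p = qd = (2.70×10⁻⁹ C)(0.00380 m) = 1.026×10⁻¹¹ C·m.
At angle θ the dipole field magnitude is E = (kp/r³)·√(1 + 3cos²θ).
kp/r³ = (8.99×10⁹)(1.026×10⁻¹¹) / (1.10)³ = 0.06930 N/C.
√(1 + 3cos²64°) = √(1 + 3·0.1922) = √1.5765 ≈ 1.2556.
E ≈ 0.06930 × 1.256 = 0.08701 N/C.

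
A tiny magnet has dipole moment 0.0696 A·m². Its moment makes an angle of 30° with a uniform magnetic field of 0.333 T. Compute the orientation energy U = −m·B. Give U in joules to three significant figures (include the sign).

U ≈ -0.0201 J

U = −m·B = −mB cosθ.
U = −(0.0696)(0.333)·cos30° = -0.02007 J.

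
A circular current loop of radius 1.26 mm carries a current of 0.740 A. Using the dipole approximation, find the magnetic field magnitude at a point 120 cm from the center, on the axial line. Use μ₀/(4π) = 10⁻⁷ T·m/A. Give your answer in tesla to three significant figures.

Magnetic moment m = IA = Iπa² = (0.740)·π·(0.00126)² = 3.691×10⁻⁶ A·m².
On axis B = (μ₀/4π)·2m/r³.
B = 2·(10⁻⁷)·(3.691×10⁻⁶) / (1.20)³ = 4.272×10⁻¹³ T.

B ≈ 4.27×10⁻¹³ T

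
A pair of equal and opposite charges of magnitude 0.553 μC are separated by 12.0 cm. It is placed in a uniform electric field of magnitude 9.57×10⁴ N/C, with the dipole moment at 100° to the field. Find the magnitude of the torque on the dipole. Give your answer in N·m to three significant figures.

Dipole moment p = qd = (5.53×10⁻⁷ C)(0.120 m) = 6.636×10⁻⁸ C·m.
Torque on an electric dipole: τ = pE sinθ.
τ = (6.636×10⁻⁸)(9.57×10⁴)·sin100° = 0.006254 N·m.

τ ≈ 0.00625 N·m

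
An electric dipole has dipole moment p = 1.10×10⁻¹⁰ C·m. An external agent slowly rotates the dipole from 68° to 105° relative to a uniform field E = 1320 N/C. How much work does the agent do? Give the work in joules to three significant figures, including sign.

W ≈ 9.20×10⁻⁸ J

W_ext = ΔU = U(θ₂) − U(θ₁) = −pE cosθ₂ − (−pE cosθ₁) = pE(cosθ₁ − cosθ₂).
W = (1.10×10⁻¹⁰)(1320)·(cos68° − cos105°) = (1.452×10⁻⁷)·(+0.6334) = 9.197×10⁻⁸ J.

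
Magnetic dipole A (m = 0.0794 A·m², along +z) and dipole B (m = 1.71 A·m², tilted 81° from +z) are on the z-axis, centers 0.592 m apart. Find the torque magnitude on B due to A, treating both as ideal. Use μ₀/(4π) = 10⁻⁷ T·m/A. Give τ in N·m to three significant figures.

Dipole B is on the axis of dipole A, so B₁ there is axial: B₁ = (μ₀/4π)·2m₁/r³ along +z.
B₁ = 2(10⁻⁷)(0.0794)/(0.592)³ = 7.654×10⁻⁸ T.
τ = m₂ B₁ sinθ.
τ = (1.71)(7.654×10⁻⁸)·sin81° = 1.293×10⁻⁷ N·m.

τ ≈ 1.29×10⁻⁷ N·m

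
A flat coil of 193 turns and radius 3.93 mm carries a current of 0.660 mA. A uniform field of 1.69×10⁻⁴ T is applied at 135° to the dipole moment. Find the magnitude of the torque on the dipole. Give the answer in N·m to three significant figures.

τ ≈ 7.39×10⁻¹⁰ N·m

m = NIA = NIπa² = 193·(6.60×10⁻⁴)·π·(0.00393)² = 6.181×10⁻⁶ A·m².
Torque on a magnetic dipole: τ = mB sinθ.
τ = (6.181×10⁻⁶)(1.69×10⁻⁴)·sin135° = 7.386×10⁻¹⁰ N·m.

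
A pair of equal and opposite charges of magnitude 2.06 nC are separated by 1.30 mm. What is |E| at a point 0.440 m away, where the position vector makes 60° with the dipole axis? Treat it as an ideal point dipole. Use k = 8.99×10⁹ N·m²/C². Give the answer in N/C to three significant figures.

Dipole moment p = qd = (2.06×10⁻⁹ C)(0.00130 m) = 2.678×10⁻¹² C·m.
At angle θ the dipole field magnitude is E = (kp/r³)·√(1 + 3cos²θ).
kp/r³ = (8.99×10⁹)(2.678×10⁻¹²) / (0.440)³ = 0.2826 N/C.
√(1 + 3cos²60°) = √(1 + 3·0.2500) = √1.7500 ≈ 1.3229.
E ≈ 0.2826 × 1.323 = 0.3739 N/C.

E ≈ 0.374 N/C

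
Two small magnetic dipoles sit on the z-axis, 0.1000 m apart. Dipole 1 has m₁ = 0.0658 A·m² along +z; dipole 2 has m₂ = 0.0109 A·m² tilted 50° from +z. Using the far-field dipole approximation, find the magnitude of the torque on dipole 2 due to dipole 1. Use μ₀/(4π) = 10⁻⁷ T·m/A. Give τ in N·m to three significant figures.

Dipole B is on the axis of dipole A, so B₁ there is axial: B₁ = (μ₀/4π)·2m₁/r³ along +z.
B₁ = 2(10⁻⁷)(0.0658)/(0.100)³ = 1.316×10⁻⁵ T.
τ = m₂ B₁ sinθ.
τ = (0.0109)(1.316×10⁻⁵)·sin50° = 1.099×10⁻⁷ N·m.

τ ≈ 1.10×10⁻⁷ N·m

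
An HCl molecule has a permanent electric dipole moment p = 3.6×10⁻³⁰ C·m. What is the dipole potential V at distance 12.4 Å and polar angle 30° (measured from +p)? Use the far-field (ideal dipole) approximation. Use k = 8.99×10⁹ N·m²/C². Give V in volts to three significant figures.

V ≈ 0.0182 V

The dipole potential is V = kp cosθ / r².
V = (8.99×10⁹)(3.60×10⁻³⁰)·cos30° / (1.24×10⁻⁹)² = 0.01823 V.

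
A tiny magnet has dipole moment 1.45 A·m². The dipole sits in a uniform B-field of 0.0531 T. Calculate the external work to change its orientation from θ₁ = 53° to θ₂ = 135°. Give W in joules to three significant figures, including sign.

W ≈ 0.101 J

W_ext = ΔU = −mB cosθ₂ + mB cosθ₁ = mB(cosθ₁ − cosθ₂).
W = (1.45)(0.0531)·(cos53° − cos135°) = (0.07699)·(+1.3089) = 0.1008 J.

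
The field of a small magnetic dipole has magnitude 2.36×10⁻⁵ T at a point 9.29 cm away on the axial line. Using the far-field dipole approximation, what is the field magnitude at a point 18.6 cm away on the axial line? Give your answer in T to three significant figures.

B ≈ 2.94×10⁻⁶ T

Dipole fields scale as 1/r³ in the far field; the geometry is the same at both points.
B₂ = B₁ · (r₁/r₂)³ = 2.36×10⁻⁵ · (9.29/18.6)³.
(r₁/r₂)³ = (0.4995)³ = 0.1246.
B₂ ≈ 2.940×10⁻⁶ T.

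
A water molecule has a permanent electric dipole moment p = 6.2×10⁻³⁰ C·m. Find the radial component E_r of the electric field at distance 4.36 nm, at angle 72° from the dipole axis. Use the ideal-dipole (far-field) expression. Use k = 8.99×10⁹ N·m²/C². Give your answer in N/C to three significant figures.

For a dipole, E_r = (2kp cosθ)/r³.
kp/r³ = (8.99×10⁹)(6.20×10⁻³⁰)/(4.36×10⁻⁹)³ = 6.725×10⁵ N/C.
E_r = 2·6.725×10⁵·cos72° = 4.156×10⁵ N/C.

E_r ≈ 4.16×10⁵ N/C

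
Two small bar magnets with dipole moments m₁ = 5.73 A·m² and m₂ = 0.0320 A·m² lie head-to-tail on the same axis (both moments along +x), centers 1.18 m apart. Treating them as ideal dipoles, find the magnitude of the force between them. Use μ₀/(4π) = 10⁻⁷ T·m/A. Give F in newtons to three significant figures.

On-axis B of dipole 1: B = (μ₀/4π)·2m₁/r³. Force on dipole 2: F = m₂·dB/dr.
dB/dr = −(μ₀/4π)·6m₁/r⁴, so |F| = (μ₀/4π)·6m₁m₂/r⁴.
F = 6(10⁻⁷)(5.73)(0.0320)/(1.18)⁴ = 5.675×10⁻⁸ N.

F ≈ 5.67×10⁻⁸ N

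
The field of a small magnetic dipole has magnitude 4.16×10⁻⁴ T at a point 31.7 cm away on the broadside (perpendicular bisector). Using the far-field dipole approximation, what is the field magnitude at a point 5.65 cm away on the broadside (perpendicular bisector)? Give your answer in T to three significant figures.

Dipole fields scale as 1/r³ in the far field; the geometry is the same at both points.
B₂ = B₁ · (r₁/r₂)³ = 4.16×10⁻⁴ · (31.7/5.65)³.
(r₁/r₂)³ = (5.611)³ = 176.6.
B₂ ≈ 0.07347 T.

B ≈ 0.0735 T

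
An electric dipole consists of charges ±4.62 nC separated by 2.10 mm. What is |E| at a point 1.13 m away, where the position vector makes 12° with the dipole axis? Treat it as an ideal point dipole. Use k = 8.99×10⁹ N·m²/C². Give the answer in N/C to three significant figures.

E ≈ 0.119 N/C

Dipole moment p = qd = (4.62×10⁻⁹ C)(0.00210 m) = 9.702×10⁻¹² C·m.
At angle θ the dipole field magnitude is E = (kp/r³)·√(1 + 3cos²θ).
kp/r³ = (8.99×10⁹)(9.702×10⁻¹²) / (1.13)³ = 0.06045 N/C.
√(1 + 3cos²12°) = √(1 + 3·0.9568) = √3.8703 ≈ 1.9673.
E ≈ 0.06045 × 1.967 = 0.1189 N/C.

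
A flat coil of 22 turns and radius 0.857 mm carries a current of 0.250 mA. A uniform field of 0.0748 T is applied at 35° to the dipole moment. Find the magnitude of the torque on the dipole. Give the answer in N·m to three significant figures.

τ ≈ 5.44×10⁻¹⁰ N·m

m = NIA = NIπa² = 22·(2.50×10⁻⁴)·π·(8.57×10⁻⁴)² = 1.269×10⁻⁸ A·m².
Torque on a magnetic dipole: τ = mB sinθ.
τ = (1.269×10⁻⁸)(0.0748)·sin35° = 5.444×10⁻¹⁰ N·m.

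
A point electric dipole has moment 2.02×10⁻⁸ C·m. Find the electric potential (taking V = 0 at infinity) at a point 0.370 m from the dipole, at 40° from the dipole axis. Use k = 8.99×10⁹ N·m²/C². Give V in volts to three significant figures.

V ≈ 1020 V

The dipole potential is V = kp cosθ / r².
V = (8.99×10⁹)(2.02×10⁻⁸)·cos40° / (0.370)² = 1016 V.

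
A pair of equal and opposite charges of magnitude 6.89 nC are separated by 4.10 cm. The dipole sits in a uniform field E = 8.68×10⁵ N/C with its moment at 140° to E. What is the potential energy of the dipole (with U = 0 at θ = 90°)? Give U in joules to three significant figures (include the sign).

U ≈ 1.88×10⁻⁴ J

Dipole moment p = qd = (6.89×10⁻⁹ C)(0.0410 m) = 2.825×10⁻¹⁰ C·m.
U = −p·E = −pE cosθ.
U = −(2.825×10⁻¹⁰)(8.68×10⁵)·cos140° = 1.878×10⁻⁴ J.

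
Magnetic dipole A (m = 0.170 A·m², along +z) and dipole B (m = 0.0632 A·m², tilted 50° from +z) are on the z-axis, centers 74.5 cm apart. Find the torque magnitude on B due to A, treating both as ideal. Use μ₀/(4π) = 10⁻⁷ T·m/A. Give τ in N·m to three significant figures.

τ ≈ 3.98×10⁻⁹ N·m

Dipole B is on the axis of dipole A, so B₁ there is axial: B₁ = (μ₀/4π)·2m₁/r³ along +z.
B₁ = 2(10⁻⁷)(0.170)/(0.745)³ = 8.223×10⁻⁸ T.
τ = m₂ B₁ sinθ.
τ = (0.0632)(8.223×10⁻⁸)·sin50° = 3.981×10⁻⁹ N·m.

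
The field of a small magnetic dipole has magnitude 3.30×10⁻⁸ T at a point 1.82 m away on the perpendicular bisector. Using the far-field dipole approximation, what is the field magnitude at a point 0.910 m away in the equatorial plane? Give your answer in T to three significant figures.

B ≈ 2.64×10⁻⁷ T

Dipole fields scale as 1/r³ in the far field; the geometry is the same at both points.
B₂ = B₁ · (r₁/r₂)³ = 3.30×10⁻⁸ · (1.82/0.910)³.
(r₁/r₂)³ = (2)³ = 8.
B₂ ≈ 2.640×10⁻⁷ T.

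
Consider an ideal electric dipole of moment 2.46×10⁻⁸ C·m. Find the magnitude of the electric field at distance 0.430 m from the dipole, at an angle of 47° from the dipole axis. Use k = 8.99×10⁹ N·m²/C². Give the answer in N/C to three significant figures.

E ≈ 4310 N/C

At angle θ the dipole field magnitude is E = (kp/r³)·√(1 + 3cos²θ).
kp/r³ = (8.99×10⁹)(2.46×10⁻⁸) / (0.430)³ = 2782 N/C.
√(1 + 3cos²47°) = √(1 + 3·0.4651) = √2.3954 ≈ 1.5477.
E ≈ 2782 × 1.548 = 4305 N/C.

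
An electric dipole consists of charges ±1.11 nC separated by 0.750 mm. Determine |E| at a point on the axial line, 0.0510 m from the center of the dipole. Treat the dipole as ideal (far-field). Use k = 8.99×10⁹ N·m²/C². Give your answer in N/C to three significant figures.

E ≈ 113 N/C

Dipole moment p = qd = (1.11×10⁻⁹ C)(7.50×10⁻⁴ m) = 8.325×10⁻¹³ C·m.
On the dipole axis E = 2kp/r³.
E = 2·(8.99×10⁹)(8.325×10⁻¹³) / (0.0510)³ = 112.8 N/C.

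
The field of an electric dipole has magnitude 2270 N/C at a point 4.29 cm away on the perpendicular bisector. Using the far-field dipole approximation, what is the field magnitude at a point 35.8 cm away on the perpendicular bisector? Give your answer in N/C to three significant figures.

Dipole fields scale as 1/r³ in the far field; the geometry is the same at both points.
E₂ = E₁ · (r₁/r₂)³ = 2270 · (4.29/35.8)³.
(r₁/r₂)³ = (0.1198)³ = 0.001721.
E₂ ≈ 3.906 N/C.

E ≈ 3.91 N/C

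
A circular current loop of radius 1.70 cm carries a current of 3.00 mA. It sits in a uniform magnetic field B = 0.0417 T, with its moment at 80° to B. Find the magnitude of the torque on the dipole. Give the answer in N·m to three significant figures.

Magnetic moment m = IA = Iπa² = (0.00300)·π·(0.0170)² = 2.724×10⁻⁶ A·m².
Torque on a magnetic dipole: τ = mB sinθ.
τ = (2.724×10⁻⁶)(0.0417)·sin80° = 1.119×10⁻⁷ N·m.

τ ≈ 1.12×10⁻⁷ N·m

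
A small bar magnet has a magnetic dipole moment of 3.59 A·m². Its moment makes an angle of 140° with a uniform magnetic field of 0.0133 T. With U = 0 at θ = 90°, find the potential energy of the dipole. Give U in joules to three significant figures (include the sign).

U = −m·B = −mB cosθ.
U = −(3.59)(0.0133)·cos140° = 0.03658 J.

U ≈ 0.0366 J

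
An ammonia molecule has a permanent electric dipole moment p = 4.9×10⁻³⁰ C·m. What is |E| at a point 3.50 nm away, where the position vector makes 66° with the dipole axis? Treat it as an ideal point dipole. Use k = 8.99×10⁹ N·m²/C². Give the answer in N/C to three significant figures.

E ≈ 1.26×10⁶ N/C

At angle θ the dipole field magnitude is E = (kp/r³)·√(1 + 3cos²θ).
kp/r³ = (8.99×10⁹)(4.90×10⁻³⁰) / (3.50×10⁻⁹)³ = 1.027×10⁶ N/C.
√(1 + 3cos²66°) = √(1 + 3·0.1654) = √1.4963 ≈ 1.2232.
E ≈ 1.027×10⁶ × 1.223 = 1.257×10⁶ N/C.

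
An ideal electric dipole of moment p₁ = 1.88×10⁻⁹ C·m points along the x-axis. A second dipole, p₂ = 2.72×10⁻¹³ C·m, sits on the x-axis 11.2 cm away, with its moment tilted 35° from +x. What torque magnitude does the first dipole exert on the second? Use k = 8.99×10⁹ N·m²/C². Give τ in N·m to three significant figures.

The second dipole sits on the axis of the first, so the field there is axial: E₁ = 2kp₁/r³ along +x.
E₁ = 2(8.99×10⁹)(1.88×10⁻⁹)/(0.112)³ = 2.406×10⁴ N/C.
Torque on the second dipole: τ = p₂ E₁ sinθ.
τ = (2.72×10⁻¹³)(2.406×10⁴)·sin35° = 3.754×10⁻⁹ N·m.

τ ≈ 3.75×10⁻⁹ N·m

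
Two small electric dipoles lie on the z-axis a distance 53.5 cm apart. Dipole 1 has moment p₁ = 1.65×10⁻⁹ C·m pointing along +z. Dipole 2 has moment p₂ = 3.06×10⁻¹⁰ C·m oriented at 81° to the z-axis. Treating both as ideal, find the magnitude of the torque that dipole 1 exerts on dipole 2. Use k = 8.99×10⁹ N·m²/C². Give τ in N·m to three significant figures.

τ ≈ 5.86×10⁻⁸ N·m

The second dipole sits on the axis of the first, so the field there is axial: E₁ = 2kp₁/r³ along +z.
E₁ = 2(8.99×10⁹)(1.65×10⁻⁹)/(0.535)³ = 193.7 N/C.
Torque on the second dipole: τ = p₂ E₁ sinθ.
τ = (3.06×10⁻¹⁰)(193.7)·sin81° = 5.855×10⁻⁸ N·m.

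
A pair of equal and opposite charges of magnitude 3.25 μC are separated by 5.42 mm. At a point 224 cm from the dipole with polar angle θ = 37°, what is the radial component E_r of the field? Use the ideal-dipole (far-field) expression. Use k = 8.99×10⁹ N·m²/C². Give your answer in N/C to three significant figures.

Dipole moment p = qd = (3.25×10⁻⁶ C)(0.00542 m) = 1.762×10⁻⁸ C·m.
For a dipole, E_r = (2kp cosθ)/r³.
kp/r³ = (8.99×10⁹)(1.762×10⁻⁸)/(2.24)³ = 14.09 N/C.
E_r = 2·14.09·cos37° = 22.51 N/C.

E_r ≈ 22.5 N/C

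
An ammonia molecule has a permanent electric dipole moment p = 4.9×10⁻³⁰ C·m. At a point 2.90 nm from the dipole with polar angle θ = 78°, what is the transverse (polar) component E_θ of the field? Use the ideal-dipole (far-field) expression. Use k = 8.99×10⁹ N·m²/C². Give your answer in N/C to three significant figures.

For a dipole, E_θ = (kp sinθ)/r³.
kp/r³ = (8.99×10⁹)(4.90×10⁻³⁰)/(2.90×10⁻⁹)³ = 1.806×10⁶ N/C.
E_θ = 1.806×10⁶·sin78° = 1.767×10⁶ N/C.

E_θ ≈ 1.77×10⁶ N/C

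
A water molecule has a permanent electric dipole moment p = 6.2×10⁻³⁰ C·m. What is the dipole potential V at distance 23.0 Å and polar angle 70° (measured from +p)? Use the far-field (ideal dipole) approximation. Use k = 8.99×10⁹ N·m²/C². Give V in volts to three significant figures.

V ≈ 0.00360 V

The dipole potential is V = kp cosθ / r².
V = (8.99×10⁹)(6.20×10⁻³⁰)·cos70° / (2.30×10⁻⁹)² = 0.003604 V.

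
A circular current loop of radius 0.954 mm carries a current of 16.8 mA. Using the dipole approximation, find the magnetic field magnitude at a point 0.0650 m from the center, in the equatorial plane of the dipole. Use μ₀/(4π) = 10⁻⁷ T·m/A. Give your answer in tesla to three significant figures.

Magnetic moment m = IA = Iπa² = (0.0168)·π·(9.54×10⁻⁴)² = 4.803×10⁻⁸ A·m².
In the equatorial plane B = (μ₀/4π)·m/r³ (half the axial value).
B = (10⁻⁷)·(4.803×10⁻⁸) / (0.0650)³ = 1.749×10⁻¹¹ T.

B ≈ 1.75×10⁻¹¹ T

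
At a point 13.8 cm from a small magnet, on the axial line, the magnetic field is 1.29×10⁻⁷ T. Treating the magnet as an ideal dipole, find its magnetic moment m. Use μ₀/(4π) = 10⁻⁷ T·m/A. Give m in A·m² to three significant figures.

On axis B = (μ₀/4π)·2m/r³, so m = Br³·4π/(μ₀·2).
m = (1.29×10⁻⁷)·(0.138)³ / (2·10⁻⁷) = 0.001695 A·m².

m ≈ 0.00170 A·m²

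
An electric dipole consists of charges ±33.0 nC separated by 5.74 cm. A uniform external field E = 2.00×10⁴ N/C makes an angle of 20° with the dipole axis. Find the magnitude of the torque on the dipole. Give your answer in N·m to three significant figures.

τ ≈ 1.30×10⁻⁵ N·m

Dipole moment p = qd = (3.30×10⁻⁸ C)(0.0574 m) = 1.894×10⁻⁹ C·m.
Torque on an electric dipole: τ = pE sinθ.
τ = (1.894×10⁻⁹)(2.00×10⁴)·sin20° = 1.296×10⁻⁵ N·m.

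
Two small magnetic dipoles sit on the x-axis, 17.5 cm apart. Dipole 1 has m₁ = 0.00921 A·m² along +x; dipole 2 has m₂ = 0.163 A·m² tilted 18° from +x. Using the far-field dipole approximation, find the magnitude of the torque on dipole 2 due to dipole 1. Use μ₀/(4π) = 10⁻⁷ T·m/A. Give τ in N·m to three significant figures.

τ ≈ 1.73×10⁻⁸ N·m

Dipole B is on the axis of dipole A, so B₁ there is axial: B₁ = (μ₀/4π)·2m₁/r³ along +x.
B₁ = 2(10⁻⁷)(0.00921)/(0.175)³ = 3.437×10⁻⁷ T.
τ = m₂ B₁ sinθ.
τ = (0.163)(3.437×10⁻⁷)·sin18° = 1.731×10⁻⁸ N·m.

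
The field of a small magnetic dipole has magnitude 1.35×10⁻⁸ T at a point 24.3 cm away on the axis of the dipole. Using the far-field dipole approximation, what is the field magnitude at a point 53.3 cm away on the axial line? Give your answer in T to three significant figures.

B ≈ 1.28×10⁻⁹ T

Dipole fields scale as 1/r³ in the far field; the geometry is the same at both points.
B₂ = B₁ · (r₁/r₂)³ = 1.35×10⁻⁸ · (24.3/53.3)³.
(r₁/r₂)³ = (0.4559)³ = 0.09476.
B₂ ≈ 1.279×10⁻⁹ T.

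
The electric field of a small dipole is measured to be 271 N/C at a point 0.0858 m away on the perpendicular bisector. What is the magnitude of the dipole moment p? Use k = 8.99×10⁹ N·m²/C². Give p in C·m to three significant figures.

In the equatorial plane E = kp/r³, so p = Er³/(k).
p = (271)·(0.0858)³ / (8.99×10⁹) = 1.904×10⁻¹¹ C·m.

p ≈ 1.90×10⁻¹¹ C·m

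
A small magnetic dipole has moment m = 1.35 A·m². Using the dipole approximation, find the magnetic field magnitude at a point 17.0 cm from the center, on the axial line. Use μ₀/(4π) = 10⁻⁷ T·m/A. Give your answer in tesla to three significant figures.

On axis B = (μ₀/4π)·2m/r³.
B = 2·(10⁻⁷)·(1.35) / (0.170)³ = 5.496×10⁻⁵ T.

B ≈ 5.50×10⁻⁵ T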